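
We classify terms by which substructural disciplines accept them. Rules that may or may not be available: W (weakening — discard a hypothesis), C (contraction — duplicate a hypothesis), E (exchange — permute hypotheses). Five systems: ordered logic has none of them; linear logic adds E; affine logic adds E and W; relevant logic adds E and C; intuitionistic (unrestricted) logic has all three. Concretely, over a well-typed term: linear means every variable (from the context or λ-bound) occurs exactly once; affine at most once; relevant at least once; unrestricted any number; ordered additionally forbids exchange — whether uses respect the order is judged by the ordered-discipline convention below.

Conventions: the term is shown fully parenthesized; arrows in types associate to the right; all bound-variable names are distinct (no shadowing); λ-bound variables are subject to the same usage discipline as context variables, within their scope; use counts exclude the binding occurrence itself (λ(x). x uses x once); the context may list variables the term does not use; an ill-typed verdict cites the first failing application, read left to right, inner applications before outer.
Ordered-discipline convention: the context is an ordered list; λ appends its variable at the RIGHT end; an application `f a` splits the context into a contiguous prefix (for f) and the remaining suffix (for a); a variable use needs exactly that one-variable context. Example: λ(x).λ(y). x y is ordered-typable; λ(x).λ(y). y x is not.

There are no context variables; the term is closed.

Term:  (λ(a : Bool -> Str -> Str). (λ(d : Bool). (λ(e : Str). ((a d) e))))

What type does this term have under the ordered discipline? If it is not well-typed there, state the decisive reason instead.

term : (Bool -> Str -> Str) -> Bool -> Str -> Str
variable uses: a (λ-bound)=1; d (λ-bound)=1; e (λ-bound)=1
order of uses: a, d, e
typing: well-typed — term : (Bool -> Str -> Str) -> Bool -> Str -> Str
summary: ordered ✓; linear ✓; affine ✓; relevant ✓; unrestricted ✓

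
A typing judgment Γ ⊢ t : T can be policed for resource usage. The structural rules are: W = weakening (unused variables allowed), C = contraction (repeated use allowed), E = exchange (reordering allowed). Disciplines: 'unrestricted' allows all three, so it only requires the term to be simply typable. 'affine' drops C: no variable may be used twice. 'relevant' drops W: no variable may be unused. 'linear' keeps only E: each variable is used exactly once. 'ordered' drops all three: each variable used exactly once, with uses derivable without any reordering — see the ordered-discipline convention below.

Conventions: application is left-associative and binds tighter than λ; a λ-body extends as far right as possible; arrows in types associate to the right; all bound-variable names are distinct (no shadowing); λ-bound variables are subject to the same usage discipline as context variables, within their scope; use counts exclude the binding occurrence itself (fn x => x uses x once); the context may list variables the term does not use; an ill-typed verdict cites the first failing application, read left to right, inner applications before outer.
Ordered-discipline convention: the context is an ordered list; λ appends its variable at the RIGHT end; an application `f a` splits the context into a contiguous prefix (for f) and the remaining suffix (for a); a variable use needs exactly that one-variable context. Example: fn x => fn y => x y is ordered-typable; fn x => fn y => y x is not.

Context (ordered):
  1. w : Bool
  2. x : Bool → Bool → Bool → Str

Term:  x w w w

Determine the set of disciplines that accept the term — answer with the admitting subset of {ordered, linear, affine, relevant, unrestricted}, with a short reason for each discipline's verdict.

admitted in: relevant, unrestricted
use counts: w ×3; x ×1
use order (left to right): x, w, w, w
typing: the term checks, with type Str
ordered ✗ (uses contraction: w ×3)
linear ✗ (uses contraction: w ×3)
affine ✗ (uses contraction: w ×3)
relevant ✓ (w, x: all used, weakening unneeded)
unrestricted ✓ (simply typable at Str; W, C, E all held)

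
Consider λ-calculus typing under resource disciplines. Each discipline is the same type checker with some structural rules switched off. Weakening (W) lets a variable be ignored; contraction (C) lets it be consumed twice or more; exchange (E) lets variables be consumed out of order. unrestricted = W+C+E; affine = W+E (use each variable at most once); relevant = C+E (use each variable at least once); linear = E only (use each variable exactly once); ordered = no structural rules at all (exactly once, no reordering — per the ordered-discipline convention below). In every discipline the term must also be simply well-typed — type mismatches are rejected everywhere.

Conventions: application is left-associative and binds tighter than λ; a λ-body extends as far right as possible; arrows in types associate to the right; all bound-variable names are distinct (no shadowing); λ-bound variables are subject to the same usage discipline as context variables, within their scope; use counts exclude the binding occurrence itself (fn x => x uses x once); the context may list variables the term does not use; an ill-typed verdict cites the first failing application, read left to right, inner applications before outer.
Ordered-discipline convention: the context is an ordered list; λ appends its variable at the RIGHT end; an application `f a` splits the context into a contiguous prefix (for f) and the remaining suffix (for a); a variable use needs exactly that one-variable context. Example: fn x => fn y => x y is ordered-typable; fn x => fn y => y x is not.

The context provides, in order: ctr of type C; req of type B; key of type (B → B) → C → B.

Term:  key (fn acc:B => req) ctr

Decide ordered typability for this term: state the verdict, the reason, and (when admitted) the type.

no — acc never used (weakening)
variable uses: ctr: 1, req: 1, key: 1, acc [bound]: 0
left-to-right use order: key, req, ctr
typing: the term checks, with type B
all disciplines: ordered ✗; linear ✗; affine ✓; relevant ✗; unrestricted ✓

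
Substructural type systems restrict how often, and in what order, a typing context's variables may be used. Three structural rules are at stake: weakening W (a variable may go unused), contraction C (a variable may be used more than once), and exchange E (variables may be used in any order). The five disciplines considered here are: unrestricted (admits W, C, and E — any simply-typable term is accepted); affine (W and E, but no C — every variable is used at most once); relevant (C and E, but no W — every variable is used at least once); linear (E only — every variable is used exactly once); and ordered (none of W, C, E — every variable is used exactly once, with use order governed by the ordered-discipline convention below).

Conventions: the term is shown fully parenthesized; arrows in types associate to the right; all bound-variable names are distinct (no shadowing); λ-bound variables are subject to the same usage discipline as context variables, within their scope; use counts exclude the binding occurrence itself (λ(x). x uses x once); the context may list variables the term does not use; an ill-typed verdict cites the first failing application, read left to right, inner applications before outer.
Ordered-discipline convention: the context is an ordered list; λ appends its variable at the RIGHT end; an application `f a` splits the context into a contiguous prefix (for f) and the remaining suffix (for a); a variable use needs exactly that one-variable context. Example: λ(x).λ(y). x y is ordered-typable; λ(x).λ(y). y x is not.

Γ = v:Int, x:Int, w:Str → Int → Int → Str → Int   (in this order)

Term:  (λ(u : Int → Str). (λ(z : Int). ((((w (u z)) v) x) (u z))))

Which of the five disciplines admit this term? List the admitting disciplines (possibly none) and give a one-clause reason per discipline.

admitted in: relevant, unrestricted
use counts: v: 1×; x: 1×; w: 1×; u (λ-bound): 2×; z (λ-bound): 2×
uses in reading order: w, u, z, v, x, u, z
typing: well-typed at (Int → Str) → Int → Int
ordered: ✗ — u ×2, z ×2 used more than once (contraction)
linear: ✗ — u ×2, z ×2 used more than once (contraction)
affine: ✗ — u ×2, z ×2 used more than once (contraction)
relevant: ✓ — every one of v, x, w, u, z appears
unrestricted: ✓ — typability at (Int → Str) → Int → Int is all that's needed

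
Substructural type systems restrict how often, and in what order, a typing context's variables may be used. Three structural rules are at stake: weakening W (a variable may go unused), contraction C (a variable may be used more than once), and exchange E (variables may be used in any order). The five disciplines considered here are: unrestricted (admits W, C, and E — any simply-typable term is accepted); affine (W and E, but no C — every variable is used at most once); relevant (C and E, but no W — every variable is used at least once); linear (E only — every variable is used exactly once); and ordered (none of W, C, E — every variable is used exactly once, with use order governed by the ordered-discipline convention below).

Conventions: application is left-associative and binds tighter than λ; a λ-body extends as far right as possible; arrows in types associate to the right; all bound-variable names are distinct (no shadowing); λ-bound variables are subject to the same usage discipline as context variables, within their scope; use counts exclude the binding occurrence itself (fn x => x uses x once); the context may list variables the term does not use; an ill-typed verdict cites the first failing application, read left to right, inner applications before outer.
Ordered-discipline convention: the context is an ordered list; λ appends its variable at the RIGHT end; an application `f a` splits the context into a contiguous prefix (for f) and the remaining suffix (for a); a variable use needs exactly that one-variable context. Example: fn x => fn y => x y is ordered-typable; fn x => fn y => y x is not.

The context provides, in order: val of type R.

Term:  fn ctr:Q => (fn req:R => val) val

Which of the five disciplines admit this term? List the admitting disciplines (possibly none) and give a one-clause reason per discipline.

accepted by: unrestricted
counts: val ×2; ctr [bound] ×0; req [bound] ×0
order of uses: val, val
typing: the term checks, with type Q -> R
ordered: ✗, val ×2 used more than once (contraction); ctr, req left unused
linear: ✗, val ×2 used more than once (contraction); ctr, req left unused
affine: ✗, val ×2 used more than once (contraction)
relevant: ✗, ctr, req left unused
unrestricted: ✓, type-checks (Q -> R) and nothing is barred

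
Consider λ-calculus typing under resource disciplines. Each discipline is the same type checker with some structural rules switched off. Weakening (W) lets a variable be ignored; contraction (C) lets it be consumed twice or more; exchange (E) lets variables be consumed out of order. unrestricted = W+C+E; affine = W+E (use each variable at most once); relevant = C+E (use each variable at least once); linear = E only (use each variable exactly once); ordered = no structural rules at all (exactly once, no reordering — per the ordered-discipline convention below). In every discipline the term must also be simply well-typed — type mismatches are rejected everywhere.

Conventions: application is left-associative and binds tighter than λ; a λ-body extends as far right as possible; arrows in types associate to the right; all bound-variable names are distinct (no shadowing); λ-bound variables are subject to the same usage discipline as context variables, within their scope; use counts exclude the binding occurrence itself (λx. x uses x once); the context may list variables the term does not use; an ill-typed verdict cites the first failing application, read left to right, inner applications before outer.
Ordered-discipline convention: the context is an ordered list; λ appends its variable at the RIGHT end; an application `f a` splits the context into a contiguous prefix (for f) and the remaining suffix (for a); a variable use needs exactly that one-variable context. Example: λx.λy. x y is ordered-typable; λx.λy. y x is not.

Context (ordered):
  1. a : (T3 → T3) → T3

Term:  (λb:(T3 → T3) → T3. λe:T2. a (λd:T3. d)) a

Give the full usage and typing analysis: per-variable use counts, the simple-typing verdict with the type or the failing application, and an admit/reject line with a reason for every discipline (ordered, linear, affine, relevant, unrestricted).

usage: a=2; b (bound)=0; e (bound)=0; d (bound)=1
uses in reading order: a, d, a
typing: well-typed at T2 → T3
ordered: ✗, uses contraction: a ×2; b, e never used (weakening)
linear: ✗, uses contraction: a ×2; b, e never used (weakening)
affine: ✗, uses contraction: a ×2
relevant: ✗, b, e never used (weakening)
unrestricted: ✓, typability at T2 → T3 is all that's needed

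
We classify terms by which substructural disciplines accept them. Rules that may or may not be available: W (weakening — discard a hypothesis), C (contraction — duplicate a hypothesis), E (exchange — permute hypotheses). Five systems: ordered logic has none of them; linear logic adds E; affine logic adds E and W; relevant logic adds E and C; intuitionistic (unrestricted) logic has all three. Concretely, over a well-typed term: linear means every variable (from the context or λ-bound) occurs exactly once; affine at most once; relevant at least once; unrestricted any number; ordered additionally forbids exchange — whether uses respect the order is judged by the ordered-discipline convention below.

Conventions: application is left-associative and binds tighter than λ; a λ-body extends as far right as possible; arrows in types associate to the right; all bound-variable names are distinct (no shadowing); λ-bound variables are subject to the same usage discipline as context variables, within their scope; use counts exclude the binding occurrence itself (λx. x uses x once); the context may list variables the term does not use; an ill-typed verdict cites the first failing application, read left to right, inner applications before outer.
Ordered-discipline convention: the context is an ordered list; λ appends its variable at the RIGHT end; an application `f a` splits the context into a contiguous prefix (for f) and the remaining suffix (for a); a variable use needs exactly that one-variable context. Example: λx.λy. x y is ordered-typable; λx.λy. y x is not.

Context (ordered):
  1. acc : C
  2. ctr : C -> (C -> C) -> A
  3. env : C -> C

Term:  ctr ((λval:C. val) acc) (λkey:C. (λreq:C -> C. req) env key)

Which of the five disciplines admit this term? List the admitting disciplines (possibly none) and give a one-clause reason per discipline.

admitted in: linear, affine, relevant, unrestricted
variable uses: acc=1, ctr=1, env=1, val (bound)=1, key (bound)=1, req (bound)=1
order of uses: ctr, val, acc, req, env, key
typing: ✓ — A
ordered: ✗ — no ordered split (uses run ctr, val, acc, req, env, key)
linear: ✓ — acc, ctr, env, val, key, req: one use apiece
affine: ✓ — no duplicate uses among acc, ctr, env, val, key, req
relevant: ✓ — acc, ctr, env, val, key, req: all used, weakening unneeded
unrestricted: ✓ — well-typed at A; no restrictions here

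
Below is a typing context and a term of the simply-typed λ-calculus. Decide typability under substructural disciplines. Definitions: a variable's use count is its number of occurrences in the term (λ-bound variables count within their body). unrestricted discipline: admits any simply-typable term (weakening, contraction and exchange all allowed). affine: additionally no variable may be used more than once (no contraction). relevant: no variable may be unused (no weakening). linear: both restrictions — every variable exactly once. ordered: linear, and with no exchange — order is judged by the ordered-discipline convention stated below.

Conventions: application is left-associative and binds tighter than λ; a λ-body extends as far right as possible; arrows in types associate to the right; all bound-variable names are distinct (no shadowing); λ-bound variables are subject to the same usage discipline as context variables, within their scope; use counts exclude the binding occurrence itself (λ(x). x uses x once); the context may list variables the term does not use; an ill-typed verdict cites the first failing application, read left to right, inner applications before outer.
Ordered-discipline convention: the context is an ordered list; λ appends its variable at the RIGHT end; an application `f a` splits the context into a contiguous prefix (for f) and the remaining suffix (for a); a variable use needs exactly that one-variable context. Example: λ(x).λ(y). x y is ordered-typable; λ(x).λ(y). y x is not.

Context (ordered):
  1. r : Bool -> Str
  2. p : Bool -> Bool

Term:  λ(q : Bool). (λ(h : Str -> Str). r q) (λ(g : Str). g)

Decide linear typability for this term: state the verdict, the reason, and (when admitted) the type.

no — p, h left unused
counts: r=1, p=0, q [bound]=1, h [bound]=0, g [bound]=1
left-to-right use order: r, q, g
typing: ✓ — Bool -> Str
summary: ordered ✗, linear ✗, affine ✓, relevant ✗, unrestricted ✓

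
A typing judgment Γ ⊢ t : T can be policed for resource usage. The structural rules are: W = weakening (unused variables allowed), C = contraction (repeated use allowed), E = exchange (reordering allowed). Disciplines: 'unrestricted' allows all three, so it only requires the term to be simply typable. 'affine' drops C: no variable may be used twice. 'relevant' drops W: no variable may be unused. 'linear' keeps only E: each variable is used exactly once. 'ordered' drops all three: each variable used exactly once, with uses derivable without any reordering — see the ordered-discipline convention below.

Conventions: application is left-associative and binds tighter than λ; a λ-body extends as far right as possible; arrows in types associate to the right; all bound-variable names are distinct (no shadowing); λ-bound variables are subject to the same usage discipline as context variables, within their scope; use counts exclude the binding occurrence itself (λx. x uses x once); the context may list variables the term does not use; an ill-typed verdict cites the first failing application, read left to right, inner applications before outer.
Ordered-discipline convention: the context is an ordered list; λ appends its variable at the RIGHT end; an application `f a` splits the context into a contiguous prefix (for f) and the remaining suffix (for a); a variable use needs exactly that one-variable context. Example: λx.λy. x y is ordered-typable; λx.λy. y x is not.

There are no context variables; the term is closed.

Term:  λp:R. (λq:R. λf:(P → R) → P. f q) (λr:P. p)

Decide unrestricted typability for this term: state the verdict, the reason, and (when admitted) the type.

no — a type mismatch blocks all five
use counts: p [bound] ×1, q [bound] ×1, f [bound] ×1, r [bound] ×0
use order (left to right): f, q, p
typing: ill-typed: an application expects P → R but receives R
per-discipline verdicts: ordered ✗; linear ✗; affine ✗; relevant ✗; unrestricted ✗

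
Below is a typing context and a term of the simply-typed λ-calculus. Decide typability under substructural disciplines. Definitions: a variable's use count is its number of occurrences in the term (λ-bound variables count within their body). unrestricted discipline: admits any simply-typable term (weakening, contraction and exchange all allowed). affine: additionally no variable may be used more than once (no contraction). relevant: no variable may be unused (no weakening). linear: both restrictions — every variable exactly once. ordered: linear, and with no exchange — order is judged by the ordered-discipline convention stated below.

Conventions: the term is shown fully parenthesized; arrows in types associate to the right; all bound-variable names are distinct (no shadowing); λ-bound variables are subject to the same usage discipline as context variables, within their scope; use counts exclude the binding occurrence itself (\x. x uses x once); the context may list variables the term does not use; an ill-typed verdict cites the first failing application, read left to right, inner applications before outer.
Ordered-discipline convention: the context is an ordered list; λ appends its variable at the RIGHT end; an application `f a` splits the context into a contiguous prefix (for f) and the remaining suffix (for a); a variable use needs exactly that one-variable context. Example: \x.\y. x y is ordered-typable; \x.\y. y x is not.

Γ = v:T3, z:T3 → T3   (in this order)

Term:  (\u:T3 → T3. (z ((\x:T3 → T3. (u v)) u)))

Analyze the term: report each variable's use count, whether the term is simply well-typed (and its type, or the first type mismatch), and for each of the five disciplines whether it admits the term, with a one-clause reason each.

usage: v ×1; z ×1; u (λ-bound) ×2; x (λ-bound) ×0
uses in reading order: z, u, v, u
typing: the term checks, with type (T3 → T3) → T3
ordered ✗ (u ×2 used more than once (contraction); x never used (weakening))
linear ✗ (u ×2 used more than once (contraction); x never used (weakening))
affine ✗ (u ×2 used more than once (contraction))
relevant ✗ (x never used (weakening))
unrestricted ✓ (type-checks ((T3 → T3) → T3) and nothing is barred)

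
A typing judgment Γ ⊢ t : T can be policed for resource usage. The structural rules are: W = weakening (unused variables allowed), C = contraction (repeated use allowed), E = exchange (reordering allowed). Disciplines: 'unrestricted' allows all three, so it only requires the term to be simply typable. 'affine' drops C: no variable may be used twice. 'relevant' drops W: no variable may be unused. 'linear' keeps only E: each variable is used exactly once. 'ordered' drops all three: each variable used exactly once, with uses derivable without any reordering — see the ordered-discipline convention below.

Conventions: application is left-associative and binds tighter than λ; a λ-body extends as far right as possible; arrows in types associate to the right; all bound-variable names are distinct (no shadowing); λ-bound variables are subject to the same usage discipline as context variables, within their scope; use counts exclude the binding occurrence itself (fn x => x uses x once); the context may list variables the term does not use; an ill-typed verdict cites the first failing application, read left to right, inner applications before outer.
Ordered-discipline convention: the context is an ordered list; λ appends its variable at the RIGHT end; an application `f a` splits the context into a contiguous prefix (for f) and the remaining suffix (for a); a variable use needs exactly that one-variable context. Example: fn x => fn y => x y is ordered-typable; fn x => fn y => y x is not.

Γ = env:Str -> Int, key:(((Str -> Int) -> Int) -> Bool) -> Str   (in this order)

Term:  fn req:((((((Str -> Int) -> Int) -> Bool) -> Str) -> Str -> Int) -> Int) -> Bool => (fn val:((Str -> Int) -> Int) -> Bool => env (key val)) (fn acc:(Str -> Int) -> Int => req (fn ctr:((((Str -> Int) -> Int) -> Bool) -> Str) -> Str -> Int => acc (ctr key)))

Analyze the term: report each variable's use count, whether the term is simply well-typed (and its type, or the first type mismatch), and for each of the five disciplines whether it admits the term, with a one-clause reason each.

use counts: env: 1×; key: 2×; req (λ-bound): 1×; val (λ-bound): 1×; acc (λ-bound): 1×; ctr (λ-bound): 1×
use order (left to right): env, key, val, req, acc, ctr, key
typing: well-typed at (((((((Str -> Int) -> Int) -> Bool) -> Str) -> Str -> Int) -> Int) -> Bool) -> Int
ordered: ✗ — key ×2 used more than once (contraction)
linear: ✗ — key ×2 used more than once (contraction)
affine: ✗ — key ×2 used more than once (contraction)
relevant: ✓ — at least one use each (env, key, req, val, acc, ctr)
unrestricted: ✓ — well-typed at (((((((Str -> Int) -> Int) -> Bool) -> Str) -> Str -> Int) -> Int) -> Bool) -> Int; no restrictions here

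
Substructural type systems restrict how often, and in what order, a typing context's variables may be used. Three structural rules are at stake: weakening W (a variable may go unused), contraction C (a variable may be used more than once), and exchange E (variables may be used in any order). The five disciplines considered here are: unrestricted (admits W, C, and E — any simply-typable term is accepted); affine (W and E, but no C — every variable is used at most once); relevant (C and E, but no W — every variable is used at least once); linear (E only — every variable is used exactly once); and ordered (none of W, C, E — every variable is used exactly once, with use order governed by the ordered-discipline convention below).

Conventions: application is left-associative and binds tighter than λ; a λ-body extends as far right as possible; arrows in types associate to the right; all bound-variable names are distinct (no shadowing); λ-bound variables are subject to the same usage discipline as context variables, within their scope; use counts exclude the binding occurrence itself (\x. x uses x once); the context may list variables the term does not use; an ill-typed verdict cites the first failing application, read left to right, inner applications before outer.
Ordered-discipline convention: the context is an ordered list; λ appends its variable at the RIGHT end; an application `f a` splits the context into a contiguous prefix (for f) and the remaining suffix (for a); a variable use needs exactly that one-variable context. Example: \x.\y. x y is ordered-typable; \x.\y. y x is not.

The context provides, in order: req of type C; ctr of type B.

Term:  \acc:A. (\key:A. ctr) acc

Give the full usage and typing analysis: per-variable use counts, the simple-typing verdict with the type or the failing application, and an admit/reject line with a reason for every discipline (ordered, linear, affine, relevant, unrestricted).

counts: req: 0, ctr: 1, acc (bound): 1, key (bound): 0
left-to-right use order: ctr, acc
typing: ✓ — A → B
ordered: ✗ — req, key left unused
linear: ✗ — req, key left unused
affine: ✓ — no duplicate uses among req, ctr, acc, key
relevant: ✗ — req, key left unused
unrestricted: ✓ — simply typable at A → B; W, C, E all held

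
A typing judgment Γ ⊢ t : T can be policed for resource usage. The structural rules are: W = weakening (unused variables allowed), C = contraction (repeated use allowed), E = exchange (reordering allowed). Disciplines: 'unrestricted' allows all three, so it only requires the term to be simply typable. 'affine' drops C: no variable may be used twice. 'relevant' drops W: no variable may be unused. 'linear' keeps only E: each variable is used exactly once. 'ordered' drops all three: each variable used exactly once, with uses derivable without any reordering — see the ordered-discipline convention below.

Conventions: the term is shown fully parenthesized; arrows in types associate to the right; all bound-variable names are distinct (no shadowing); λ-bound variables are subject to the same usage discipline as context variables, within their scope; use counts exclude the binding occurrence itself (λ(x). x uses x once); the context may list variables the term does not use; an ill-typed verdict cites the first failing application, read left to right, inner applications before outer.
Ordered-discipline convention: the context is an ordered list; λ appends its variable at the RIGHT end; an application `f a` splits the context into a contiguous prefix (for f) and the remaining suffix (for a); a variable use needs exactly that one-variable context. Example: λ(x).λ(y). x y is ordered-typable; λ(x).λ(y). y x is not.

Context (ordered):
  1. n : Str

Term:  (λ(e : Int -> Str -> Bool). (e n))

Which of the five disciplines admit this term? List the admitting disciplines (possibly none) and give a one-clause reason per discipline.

admitted in: none
usage: n: 1, e (bound): 1
uses in reading order: e, n
typing: ill-typed: a function awaiting Int gets Str
ordered: ✗, a type mismatch blocks all five
linear: ✗, the type mismatch rejects it
affine: ✗, not simply typable
relevant: ✗, fails simple typing
unrestricted: ✗, a type mismatch blocks all five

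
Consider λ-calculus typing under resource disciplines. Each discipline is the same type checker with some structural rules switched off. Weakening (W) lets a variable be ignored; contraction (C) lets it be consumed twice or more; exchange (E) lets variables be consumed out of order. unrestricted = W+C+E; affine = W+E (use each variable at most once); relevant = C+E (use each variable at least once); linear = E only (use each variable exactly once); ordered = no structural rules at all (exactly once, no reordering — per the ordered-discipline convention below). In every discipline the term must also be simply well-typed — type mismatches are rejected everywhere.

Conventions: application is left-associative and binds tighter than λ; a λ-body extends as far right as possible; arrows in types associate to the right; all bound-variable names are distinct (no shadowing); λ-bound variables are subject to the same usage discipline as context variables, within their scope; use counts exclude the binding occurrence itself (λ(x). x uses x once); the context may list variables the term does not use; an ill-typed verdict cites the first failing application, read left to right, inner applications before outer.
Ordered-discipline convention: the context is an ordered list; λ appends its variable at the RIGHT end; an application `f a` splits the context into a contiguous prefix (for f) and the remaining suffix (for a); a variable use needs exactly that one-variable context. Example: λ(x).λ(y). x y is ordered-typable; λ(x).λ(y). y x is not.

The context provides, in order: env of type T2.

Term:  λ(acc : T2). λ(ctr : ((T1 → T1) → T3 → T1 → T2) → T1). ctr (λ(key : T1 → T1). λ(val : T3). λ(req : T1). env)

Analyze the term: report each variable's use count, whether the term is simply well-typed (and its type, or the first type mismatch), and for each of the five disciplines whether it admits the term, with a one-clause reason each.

use counts: env: 1; acc (λ-bound): 0; ctr (λ-bound): 1; key (λ-bound): 0; val (λ-bound): 0; req (λ-bound): 0
order of uses: ctr, env
typing: well-typed at T2 → (((T1 → T1) → T3 → T1 → T2) → T1) → T1
ordered ✗ (unused: acc, key, val, req — weakening required)
linear ✗ (unused: acc, key, val, req — weakening required)
affine ✓ (env, acc, ctr, key, val, req: no repeats, contraction unneeded)
relevant ✗ (unused: acc, key, val, req — weakening required)
unrestricted ✓ (typability at T2 → (((T1 → T1) → T3 → T1 → T2) → T1) → T1 is all that's needed)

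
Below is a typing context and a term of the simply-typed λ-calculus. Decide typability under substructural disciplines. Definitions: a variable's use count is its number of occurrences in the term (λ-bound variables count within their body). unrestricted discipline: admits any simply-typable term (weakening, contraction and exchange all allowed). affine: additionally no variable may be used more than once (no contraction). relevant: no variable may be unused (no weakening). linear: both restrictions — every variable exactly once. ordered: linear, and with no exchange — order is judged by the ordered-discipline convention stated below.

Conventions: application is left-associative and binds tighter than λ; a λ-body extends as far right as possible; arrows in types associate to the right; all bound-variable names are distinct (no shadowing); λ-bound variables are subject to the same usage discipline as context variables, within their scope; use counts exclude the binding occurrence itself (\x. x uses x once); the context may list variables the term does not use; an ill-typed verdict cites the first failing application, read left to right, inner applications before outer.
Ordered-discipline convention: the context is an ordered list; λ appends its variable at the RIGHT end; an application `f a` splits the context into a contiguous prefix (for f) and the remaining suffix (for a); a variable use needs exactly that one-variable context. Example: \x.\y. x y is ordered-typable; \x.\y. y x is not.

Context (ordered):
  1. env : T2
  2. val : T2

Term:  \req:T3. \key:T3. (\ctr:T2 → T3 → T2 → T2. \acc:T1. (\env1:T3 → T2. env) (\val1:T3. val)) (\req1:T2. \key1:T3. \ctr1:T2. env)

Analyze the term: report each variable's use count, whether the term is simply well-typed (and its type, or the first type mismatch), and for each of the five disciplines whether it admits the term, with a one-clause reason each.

variable uses: env: 2×, val: 1×, req (λ-bound): 0×, key (λ-bound): 0×, ctr (λ-bound): 0×, acc (λ-bound): 0×, env1 (λ-bound): 0×, val1 (λ-bound): 0×, req1 (λ-bound): 0×, key1 (λ-bound): 0×, ctr1 (λ-bound): 0×
order of uses: env, val, env
typing: ✓ — T3 → T3 → T1 → T2
ordered: ✗ — env ×2 used more than once (contraction); req, key, ctr, acc, env1, val1, req1, key1, ctr1 never used (weakening)
linear: ✗ — env ×2 used more than once (contraction); req, key, ctr, acc, env1, val1, req1, key1, ctr1 never used (weakening)
affine: ✗ — env ×2 used more than once (contraction)
relevant: ✗ — req, key, ctr, acc, env1, val1, req1, key1, ctr1 never used (weakening)
unrestricted: ✓ — typability at T3 → T3 → T1 → T2 is all that's needed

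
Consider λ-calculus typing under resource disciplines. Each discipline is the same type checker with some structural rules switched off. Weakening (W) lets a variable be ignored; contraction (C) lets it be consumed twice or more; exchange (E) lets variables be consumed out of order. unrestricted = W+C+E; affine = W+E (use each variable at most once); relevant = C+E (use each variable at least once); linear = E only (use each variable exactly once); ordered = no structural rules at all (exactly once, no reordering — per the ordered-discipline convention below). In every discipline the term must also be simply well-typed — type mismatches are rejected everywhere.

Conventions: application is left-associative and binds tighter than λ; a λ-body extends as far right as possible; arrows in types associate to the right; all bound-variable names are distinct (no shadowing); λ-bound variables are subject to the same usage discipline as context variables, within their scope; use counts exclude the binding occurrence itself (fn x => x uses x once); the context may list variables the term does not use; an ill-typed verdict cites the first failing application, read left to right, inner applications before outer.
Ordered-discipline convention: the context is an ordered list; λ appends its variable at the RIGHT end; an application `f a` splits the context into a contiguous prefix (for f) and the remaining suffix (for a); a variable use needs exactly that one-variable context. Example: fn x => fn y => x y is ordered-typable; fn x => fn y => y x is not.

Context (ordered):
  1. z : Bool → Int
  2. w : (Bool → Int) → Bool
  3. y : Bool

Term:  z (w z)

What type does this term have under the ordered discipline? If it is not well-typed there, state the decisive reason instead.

not well-typed under ordered — repeated use of z ×2; unused: y — weakening required
usage: z: 2×; w: 1×; y: 0×
uses in reading order: z, w, z
typing: well-typed — term : Int
summary: ordered ✗ | linear ✗ | affine ✗ | relevant ✗ | unrestricted ✓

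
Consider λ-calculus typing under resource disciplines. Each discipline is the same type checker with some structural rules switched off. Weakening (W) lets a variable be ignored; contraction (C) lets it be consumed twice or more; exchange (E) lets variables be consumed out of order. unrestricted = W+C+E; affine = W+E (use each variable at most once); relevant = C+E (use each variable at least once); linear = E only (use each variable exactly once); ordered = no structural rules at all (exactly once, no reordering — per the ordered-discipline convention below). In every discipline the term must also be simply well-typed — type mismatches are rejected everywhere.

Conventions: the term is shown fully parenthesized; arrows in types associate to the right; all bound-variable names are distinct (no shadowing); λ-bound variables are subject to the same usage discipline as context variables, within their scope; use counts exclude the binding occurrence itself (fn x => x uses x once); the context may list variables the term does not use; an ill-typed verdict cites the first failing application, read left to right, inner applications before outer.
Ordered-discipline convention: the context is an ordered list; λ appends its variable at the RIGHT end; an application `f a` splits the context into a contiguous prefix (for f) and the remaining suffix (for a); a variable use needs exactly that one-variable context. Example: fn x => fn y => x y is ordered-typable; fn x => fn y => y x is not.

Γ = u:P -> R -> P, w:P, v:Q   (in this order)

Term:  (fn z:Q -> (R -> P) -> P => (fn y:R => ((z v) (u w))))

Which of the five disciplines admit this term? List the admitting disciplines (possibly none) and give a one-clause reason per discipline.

admitted by: affine, unrestricted
variable uses: u ×1; w ×1; v ×1; z (bound) ×1; y (bound) ×0
order of uses: z, v, u, w
typing: the term checks, with type (Q -> (R -> P) -> P) -> R -> P
ordered: ✗ — needs weakening: y unused
linear: ✗ — needs weakening: y unused
affine: ✓ — u, w, v, z, y: no repeats, contraction unneeded
relevant: ✗ — needs weakening: y unused
unrestricted: ✓ — typability at (Q -> (R -> P) -> P) -> R -> P is all that's needed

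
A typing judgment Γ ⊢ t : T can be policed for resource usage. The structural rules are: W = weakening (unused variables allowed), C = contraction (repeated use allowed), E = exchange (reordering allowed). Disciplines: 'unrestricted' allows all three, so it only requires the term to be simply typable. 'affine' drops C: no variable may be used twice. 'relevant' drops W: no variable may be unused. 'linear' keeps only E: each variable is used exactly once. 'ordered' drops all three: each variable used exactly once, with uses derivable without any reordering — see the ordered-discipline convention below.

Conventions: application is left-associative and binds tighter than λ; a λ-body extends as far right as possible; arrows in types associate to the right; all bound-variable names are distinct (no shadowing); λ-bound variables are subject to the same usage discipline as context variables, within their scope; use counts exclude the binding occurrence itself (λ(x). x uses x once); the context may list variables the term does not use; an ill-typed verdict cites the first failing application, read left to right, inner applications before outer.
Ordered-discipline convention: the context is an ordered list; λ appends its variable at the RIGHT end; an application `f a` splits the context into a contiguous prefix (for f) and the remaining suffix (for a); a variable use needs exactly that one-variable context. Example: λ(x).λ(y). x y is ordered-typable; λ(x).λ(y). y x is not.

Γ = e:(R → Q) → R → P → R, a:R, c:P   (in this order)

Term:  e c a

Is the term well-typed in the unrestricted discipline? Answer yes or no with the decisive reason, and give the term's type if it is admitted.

no — fails simple typing
counts: e ×1, a ×1, c ×1
left-to-right use order: e, c, a
typing: ill-typed: argument of type P where R → Q is required
summary: ordered ✗, linear ✗, affine ✗, relevant ✗, unrestricted ✗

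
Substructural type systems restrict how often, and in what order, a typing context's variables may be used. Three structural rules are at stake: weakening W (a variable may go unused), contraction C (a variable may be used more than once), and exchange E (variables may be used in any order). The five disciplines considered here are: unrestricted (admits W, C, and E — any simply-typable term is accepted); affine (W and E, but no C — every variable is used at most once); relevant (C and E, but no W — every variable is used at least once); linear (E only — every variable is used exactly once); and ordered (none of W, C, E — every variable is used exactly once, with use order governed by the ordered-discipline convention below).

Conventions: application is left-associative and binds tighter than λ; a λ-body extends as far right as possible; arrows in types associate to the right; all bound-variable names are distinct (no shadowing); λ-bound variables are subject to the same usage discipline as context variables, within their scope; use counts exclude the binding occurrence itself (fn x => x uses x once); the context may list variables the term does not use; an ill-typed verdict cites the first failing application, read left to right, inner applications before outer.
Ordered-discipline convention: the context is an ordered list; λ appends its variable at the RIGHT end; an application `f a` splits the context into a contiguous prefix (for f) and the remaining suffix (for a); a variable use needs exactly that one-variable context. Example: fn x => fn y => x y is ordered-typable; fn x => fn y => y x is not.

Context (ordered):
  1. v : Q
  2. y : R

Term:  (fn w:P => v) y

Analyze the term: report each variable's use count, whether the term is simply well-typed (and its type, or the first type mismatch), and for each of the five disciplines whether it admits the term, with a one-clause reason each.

use counts: v ×1; y ×1; w (λ-bound) ×0
order of uses: v, y
typing: ill-typed: argument of type R where P is required
ordered: ✗, not simply typable
linear: ✗, fails simple typing
affine: ✗, a type mismatch blocks all five
relevant: ✗, the type mismatch rejects it
unrestricted: ✗, not simply typable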